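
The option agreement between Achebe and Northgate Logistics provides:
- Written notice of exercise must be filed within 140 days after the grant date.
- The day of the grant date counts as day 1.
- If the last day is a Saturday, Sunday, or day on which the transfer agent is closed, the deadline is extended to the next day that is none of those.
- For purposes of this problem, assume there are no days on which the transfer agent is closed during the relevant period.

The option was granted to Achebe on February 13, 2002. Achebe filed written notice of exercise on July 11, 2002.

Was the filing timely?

No

Counting February 13, 2002 as day 1, day 140 is July 2, 2002.
July 2, 2002 is a Tuesday and not a day on which the transfer agent is closed, so no extension applies.
The deadline is July 2, 2002; the filing on July 11, 2002 is after that date.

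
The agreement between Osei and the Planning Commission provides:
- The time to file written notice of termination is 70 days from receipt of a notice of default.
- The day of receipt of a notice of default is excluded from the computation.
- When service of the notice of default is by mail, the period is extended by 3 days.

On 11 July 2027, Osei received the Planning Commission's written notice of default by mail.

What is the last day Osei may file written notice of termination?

70 days after 11 July 2027 is September 19, 2027.
Service was by mail, adding 3 days: September 19, 2027 + 3 days = September 22, 2027.

September 22, 2027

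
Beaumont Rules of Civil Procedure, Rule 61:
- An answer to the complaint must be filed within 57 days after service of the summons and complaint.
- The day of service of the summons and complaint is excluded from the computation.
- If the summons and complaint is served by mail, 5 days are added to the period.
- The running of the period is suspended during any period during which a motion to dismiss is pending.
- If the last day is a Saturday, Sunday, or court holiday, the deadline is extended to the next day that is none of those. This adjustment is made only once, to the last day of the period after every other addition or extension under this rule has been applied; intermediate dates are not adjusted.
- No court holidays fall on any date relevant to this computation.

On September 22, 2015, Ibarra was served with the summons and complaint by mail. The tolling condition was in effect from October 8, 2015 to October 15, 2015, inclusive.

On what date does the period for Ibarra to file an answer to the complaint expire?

57 days after September 22, 2015 is November 18, 2015.
Service was by mail, adding 5 days: November 18, 2015 + 5 days = November 23, 2015.
From October 8, 2015 through October 15, 2015 inclusive is 8 days; tolling adds 8 days: November 23, 2015 + 8 days = December 1, 2015.
December 1, 2015 is a Tuesday and not a court holiday, so no extension applies.

December 1, 2015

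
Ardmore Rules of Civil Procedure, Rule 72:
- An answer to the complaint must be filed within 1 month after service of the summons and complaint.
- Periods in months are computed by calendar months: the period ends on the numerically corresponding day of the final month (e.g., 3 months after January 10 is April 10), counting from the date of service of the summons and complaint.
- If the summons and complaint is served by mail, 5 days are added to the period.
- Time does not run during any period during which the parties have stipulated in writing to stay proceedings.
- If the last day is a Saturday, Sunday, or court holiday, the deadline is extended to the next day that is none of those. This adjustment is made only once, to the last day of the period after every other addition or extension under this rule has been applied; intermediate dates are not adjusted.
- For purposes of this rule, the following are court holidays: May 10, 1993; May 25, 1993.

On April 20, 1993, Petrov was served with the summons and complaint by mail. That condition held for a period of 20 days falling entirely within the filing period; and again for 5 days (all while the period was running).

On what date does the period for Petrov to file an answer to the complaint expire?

1 month after April 20, 1993 is May 20, 1993.
Service was by mail, adding 5 days: May 20, 1993 + 5 days = May 25, 1993.
Tolling adds 20 days: May 25, 1993 + 20 days = June 14, 1993.
Tolling adds 5 days: June 14, 1993 + 5 days = June 19, 1993.
June 19, 1993 is Saturday; June 20, 1993 is Sunday. The next qualifying day is June 21, 1993.

June 21, 1993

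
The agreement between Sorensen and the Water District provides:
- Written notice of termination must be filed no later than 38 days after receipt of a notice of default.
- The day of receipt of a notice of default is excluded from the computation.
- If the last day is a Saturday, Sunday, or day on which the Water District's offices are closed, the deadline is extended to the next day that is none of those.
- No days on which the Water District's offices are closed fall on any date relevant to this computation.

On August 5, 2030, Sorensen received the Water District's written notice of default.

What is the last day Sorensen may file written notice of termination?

38 days after August 5, 2030 is September 12, 2030.
September 12, 2030 is a Thursday and not a day on which the Water District's offices are closed, so no extension applies.

September 12, 2030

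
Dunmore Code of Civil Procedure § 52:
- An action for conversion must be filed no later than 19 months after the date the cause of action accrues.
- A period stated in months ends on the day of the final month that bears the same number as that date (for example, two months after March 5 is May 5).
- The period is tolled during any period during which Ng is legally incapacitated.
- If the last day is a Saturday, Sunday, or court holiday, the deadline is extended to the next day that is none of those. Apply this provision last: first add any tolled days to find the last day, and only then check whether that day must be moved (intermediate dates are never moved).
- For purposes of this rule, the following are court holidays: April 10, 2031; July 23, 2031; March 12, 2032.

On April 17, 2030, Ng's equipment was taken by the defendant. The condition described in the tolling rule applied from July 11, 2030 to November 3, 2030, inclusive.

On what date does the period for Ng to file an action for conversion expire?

19 months after April 17, 2030 is November 17, 2031.
From July 11, 2030 through November 3, 2030 inclusive is 116 days; tolling adds 116 days: November 17, 2031 + 116 days = March 12, 2032.
March 12, 2032 is a listed holiday; March 13, 2032 is Saturday; March 14, 2032 is Sunday. The next qualifying day is March 15, 2032.

March 15, 2032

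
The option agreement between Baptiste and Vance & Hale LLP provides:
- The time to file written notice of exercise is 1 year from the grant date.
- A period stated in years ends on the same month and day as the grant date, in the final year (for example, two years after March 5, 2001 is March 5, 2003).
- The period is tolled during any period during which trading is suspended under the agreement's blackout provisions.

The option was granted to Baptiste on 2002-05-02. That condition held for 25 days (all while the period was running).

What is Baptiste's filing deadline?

May 27, 2003

1 year after 2002-05-02 is May 2, 2003.
Tolling adds 25 days: May 2, 2003 + 25 days = May 27, 2003.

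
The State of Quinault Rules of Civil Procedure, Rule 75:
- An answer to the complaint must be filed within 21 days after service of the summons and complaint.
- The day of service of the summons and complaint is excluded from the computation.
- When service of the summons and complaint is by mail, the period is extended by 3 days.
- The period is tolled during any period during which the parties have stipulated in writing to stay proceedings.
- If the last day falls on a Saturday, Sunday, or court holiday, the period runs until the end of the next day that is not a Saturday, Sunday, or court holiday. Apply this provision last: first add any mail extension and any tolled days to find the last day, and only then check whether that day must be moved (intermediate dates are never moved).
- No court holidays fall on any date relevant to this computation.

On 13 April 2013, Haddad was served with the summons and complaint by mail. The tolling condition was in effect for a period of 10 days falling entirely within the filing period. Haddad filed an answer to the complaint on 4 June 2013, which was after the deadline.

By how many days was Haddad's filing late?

18 days

21 days after 13 April 2013 is May 4, 2013.
Service was by mail, adding 3 days: May 4, 2013 + 3 days = May 7, 2013.
Tolling adds 10 days: May 7, 2013 + 10 days = May 17, 2013.
May 17, 2013 is a Friday and not a court holiday, so no extension applies.
The deadline is May 17, 2013; from May 17, 2013 to June 4, 2013 is 18 days.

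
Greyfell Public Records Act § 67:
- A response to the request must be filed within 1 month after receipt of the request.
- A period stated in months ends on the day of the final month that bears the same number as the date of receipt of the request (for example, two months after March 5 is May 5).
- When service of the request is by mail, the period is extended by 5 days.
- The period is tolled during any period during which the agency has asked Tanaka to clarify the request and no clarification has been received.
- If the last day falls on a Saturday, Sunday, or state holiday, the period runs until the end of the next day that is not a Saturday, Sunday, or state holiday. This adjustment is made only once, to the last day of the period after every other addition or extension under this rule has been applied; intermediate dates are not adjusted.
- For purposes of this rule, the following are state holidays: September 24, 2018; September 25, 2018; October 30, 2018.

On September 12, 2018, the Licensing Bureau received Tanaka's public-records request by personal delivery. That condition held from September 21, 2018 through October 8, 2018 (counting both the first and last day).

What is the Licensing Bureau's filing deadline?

1 month after September 12, 2018 is October 12, 2018.
Service was not by mail, so no mail extension applies.
From September 21, 2018 through October 8, 2018 inclusive is 18 days; tolling adds 18 days: October 12, 2018 + 18 days = October 30, 2018.
October 30, 2018 is a listed holiday. The next qualifying day is October 31, 2018.

October 31, 2018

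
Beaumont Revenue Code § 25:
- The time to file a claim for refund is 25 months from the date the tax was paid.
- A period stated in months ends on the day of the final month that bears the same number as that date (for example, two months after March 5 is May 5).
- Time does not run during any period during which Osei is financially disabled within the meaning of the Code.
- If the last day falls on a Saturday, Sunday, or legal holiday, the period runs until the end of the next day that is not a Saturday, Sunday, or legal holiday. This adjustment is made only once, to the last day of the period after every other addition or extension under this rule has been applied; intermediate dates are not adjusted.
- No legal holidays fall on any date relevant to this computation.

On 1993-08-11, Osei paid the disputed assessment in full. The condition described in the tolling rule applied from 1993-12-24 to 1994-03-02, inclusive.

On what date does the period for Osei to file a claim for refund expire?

25 months after 1993-08-11 is September 11, 1995.
From December 24, 1993 through March 2, 1994 inclusive is 69 days; tolling adds 69 days: September 11, 1995 + 69 days = November 19, 1995.
November 19, 1995 is Sunday. The next qualifying day is November 20, 1995.

November 20, 1995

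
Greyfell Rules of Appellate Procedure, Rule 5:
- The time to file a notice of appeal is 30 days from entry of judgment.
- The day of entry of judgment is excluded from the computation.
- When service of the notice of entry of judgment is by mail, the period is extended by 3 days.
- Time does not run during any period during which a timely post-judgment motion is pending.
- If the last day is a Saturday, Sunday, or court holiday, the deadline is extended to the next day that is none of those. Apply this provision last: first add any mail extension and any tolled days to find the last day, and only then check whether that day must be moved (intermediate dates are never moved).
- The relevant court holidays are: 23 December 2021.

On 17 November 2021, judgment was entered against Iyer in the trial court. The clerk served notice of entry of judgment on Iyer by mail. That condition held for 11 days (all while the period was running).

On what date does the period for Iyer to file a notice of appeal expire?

30 days after 17 November 2021 is December 17, 2021.
Service was by mail, adding 3 days: December 17, 2021 + 3 days = December 20, 2021.
Tolling adds 11 days: December 20, 2021 + 11 days = December 31, 2021.
December 31, 2021 is a Friday and not a court holiday, so no extension applies.

December 31, 2021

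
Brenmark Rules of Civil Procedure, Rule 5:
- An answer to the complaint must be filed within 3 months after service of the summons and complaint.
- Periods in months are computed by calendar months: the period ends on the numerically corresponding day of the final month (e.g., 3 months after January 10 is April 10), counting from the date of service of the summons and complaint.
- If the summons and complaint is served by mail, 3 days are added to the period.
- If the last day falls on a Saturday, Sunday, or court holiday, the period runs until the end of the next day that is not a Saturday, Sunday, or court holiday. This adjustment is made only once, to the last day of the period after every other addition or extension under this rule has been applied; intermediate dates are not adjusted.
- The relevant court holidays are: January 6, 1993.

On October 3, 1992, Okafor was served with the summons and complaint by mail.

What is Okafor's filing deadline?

3 months after October 3, 1992 is January 3, 1993.
Service was by mail, adding 3 days: January 3, 1993 + 3 days = January 6, 1993.
January 6, 1993 is a listed holiday. The next qualifying day is January 7, 1993.

January 7, 1993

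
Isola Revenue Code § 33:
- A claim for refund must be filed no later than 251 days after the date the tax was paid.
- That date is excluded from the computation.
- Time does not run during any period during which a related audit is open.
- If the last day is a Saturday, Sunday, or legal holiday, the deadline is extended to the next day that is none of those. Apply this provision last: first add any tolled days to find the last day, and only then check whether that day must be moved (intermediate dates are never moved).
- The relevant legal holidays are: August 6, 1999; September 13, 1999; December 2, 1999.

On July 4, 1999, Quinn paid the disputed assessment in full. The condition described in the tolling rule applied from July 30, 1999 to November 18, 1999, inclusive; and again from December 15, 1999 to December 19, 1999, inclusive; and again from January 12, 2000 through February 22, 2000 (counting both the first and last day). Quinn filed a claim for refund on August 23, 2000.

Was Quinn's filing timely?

No

251 days after July 4, 1999 is March 11, 2000.
From July 30, 1999 through November 18, 1999 inclusive is 112 days; tolling adds 112 days: March 11, 2000 + 112 days = July 1, 2000.
From December 15, 1999 through December 19, 1999 inclusive is 5 days; tolling adds 5 days: July 1, 2000 + 5 days = July 6, 2000.
From January 12, 2000 through February 22, 2000 inclusive is 42 days; tolling adds 42 days: July 6, 2000 + 42 days = August 17, 2000.
August 17, 2000 is a Thursday and not a legal holiday, so no extension applies.
The deadline is August 17, 2000; the filing on August 23, 2000 is after that date.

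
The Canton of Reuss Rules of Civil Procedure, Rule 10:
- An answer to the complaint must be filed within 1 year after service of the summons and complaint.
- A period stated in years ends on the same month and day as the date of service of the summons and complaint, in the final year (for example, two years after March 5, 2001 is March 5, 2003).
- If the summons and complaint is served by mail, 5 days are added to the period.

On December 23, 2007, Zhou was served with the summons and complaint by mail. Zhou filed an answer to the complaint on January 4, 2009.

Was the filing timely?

1 year after December 23, 2007 is December 23, 2008.
Service was by mail, adding 5 days: December 23, 2008 + 5 days = December 28, 2008.
The deadline is December 28, 2008; the filing on January 4, 2009 is after that date.

No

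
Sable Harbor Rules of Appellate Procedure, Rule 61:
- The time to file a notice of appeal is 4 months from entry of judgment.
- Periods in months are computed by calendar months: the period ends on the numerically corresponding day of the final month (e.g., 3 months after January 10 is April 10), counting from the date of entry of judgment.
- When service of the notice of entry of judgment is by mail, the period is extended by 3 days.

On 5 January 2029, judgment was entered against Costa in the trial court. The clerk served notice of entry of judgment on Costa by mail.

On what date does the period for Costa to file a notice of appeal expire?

May 8, 2029

4 months after 5 January 2029 is May 5, 2029.
Service was by mail, adding 3 days: May 5, 2029 + 3 days = May 8, 2029.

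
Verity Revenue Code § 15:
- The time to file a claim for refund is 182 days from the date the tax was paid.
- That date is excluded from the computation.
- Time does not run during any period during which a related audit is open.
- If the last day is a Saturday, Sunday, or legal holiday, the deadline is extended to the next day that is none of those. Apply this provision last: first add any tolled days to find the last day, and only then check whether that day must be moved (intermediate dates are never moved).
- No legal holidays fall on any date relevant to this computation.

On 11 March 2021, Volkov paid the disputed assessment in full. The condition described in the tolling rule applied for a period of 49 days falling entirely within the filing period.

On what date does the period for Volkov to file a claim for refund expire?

182 days after 11 March 2021 is September 9, 2021.
Tolling adds 49 days: September 9, 2021 + 49 days = October 28, 2021.
October 28, 2021 is a Thursday and not a legal holiday, so no extension applies.

October 28, 2021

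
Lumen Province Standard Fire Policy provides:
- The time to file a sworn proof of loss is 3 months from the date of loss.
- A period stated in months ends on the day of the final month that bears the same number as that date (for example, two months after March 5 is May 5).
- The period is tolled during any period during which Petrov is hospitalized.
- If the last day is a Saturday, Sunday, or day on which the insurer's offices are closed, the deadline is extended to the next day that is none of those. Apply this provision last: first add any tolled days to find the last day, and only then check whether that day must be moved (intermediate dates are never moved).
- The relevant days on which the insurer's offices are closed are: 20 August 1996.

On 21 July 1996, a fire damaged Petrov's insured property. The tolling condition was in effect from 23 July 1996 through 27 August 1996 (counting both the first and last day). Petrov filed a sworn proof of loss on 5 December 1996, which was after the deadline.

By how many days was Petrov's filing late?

3 months after 21 July 1996 is October 21, 1996.
From July 23, 1996 through August 27, 1996 inclusive is 36 days; tolling adds 36 days: October 21, 1996 + 36 days = November 26, 1996.
November 26, 1996 is a Tuesday and not a day on which the insurer's offices are closed, so no extension applies.
The deadline is November 26, 1996; from November 26, 1996 to December 5, 1996 is 9 days.

9 days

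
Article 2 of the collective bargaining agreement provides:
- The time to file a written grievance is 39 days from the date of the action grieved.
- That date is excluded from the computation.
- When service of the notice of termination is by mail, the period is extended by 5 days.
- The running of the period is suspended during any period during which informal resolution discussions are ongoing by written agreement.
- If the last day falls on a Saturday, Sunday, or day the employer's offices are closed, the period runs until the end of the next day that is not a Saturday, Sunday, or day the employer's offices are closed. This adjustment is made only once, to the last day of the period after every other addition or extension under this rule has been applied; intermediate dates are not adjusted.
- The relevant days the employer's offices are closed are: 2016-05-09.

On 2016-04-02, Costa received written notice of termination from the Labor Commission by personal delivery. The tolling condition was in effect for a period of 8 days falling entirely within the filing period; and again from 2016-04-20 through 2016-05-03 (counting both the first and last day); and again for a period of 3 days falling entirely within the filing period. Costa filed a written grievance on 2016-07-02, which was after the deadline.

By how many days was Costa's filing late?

39 days after 2016-04-02 is May 11, 2016.
Service was not by mail, so no mail extension applies.
Tolling adds 8 days: May 11, 2016 + 8 days = May 19, 2016.
From April 20, 2016 through May 3, 2016 inclusive is 14 days; tolling adds 14 days: May 19, 2016 + 14 days = June 2, 2016.
Tolling adds 3 days: June 2, 2016 + 3 days = June 5, 2016.
June 5, 2016 is Sunday. The next qualifying day is June 6, 2016.
The deadline is June 6, 2016; from June 6, 2016 to July 2, 2016 is 26 days.

26 days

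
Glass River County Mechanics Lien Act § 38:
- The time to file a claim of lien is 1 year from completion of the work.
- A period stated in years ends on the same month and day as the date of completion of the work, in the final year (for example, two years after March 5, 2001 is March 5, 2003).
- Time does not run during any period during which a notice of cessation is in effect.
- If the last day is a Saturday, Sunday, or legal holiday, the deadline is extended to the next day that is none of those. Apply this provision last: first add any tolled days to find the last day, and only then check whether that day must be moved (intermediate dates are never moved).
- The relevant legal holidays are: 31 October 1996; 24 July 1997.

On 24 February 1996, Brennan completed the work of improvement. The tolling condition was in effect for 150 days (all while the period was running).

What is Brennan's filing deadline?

July 25, 1997

1 year after 24 February 1996 is February 24, 1997.
Tolling adds 150 days: February 24, 1997 + 150 days = July 24, 1997.
July 24, 1997 is a listed holiday. The next qualifying day is July 25, 1997.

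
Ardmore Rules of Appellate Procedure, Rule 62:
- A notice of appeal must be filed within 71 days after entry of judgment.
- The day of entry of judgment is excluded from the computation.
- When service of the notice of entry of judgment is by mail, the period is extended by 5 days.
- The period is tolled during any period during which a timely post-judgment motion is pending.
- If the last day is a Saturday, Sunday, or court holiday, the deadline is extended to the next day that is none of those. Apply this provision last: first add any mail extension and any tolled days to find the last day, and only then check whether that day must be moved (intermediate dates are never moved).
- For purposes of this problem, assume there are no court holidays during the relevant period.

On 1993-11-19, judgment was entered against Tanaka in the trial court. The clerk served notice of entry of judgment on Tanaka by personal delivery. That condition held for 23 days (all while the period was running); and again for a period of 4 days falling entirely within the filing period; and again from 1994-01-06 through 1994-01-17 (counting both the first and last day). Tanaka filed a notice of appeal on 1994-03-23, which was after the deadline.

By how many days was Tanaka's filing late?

14 days

71 days after 1993-11-19 is January 29, 1994.
Service was not by mail, so no mail extension applies.
Tolling adds 23 days: January 29, 1994 + 23 days = February 21, 1994.
Tolling adds 4 days: February 21, 1994 + 4 days = February 25, 1994.
From January 6, 1994 through January 17, 1994 inclusive is 12 days; tolling adds 12 days: February 25, 1994 + 12 days = March 9, 1994.
March 9, 1994 is a Wednesday and not a court holiday, so no extension applies.
The deadline is March 9, 1994; from March 9, 1994 to March 23, 1994 is 14 days.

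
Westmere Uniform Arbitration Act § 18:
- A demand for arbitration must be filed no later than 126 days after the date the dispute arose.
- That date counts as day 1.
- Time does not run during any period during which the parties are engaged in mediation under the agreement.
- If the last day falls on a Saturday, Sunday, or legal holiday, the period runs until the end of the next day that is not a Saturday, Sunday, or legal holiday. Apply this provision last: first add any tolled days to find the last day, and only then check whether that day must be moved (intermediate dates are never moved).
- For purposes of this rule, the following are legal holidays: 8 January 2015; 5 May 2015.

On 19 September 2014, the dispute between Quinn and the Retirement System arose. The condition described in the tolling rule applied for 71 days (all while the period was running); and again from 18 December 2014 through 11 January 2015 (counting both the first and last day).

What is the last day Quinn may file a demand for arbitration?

April 28, 2015

Counting 19 September 2014 as day 1, day 126 is January 22, 2015.
Tolling adds 71 days: January 22, 2015 + 71 days = April 3, 2015.
From December 18, 2014 through January 11, 2015 inclusive is 25 days; tolling adds 25 days: April 3, 2015 + 25 days = April 28, 2015.
April 28, 2015 is a Tuesday and not a legal holiday, so no extension applies.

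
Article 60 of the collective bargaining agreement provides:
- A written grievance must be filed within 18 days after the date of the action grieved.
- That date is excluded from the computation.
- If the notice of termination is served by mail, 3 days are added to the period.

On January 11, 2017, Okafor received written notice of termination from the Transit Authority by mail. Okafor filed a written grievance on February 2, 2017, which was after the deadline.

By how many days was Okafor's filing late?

18 days after January 11, 2017 is January 29, 2017.
Service was by mail, adding 3 days: January 29, 2017 + 3 days = February 1, 2017.
The deadline is February 1, 2017; from February 1, 2017 to February 2, 2017 is 1 days.

1 day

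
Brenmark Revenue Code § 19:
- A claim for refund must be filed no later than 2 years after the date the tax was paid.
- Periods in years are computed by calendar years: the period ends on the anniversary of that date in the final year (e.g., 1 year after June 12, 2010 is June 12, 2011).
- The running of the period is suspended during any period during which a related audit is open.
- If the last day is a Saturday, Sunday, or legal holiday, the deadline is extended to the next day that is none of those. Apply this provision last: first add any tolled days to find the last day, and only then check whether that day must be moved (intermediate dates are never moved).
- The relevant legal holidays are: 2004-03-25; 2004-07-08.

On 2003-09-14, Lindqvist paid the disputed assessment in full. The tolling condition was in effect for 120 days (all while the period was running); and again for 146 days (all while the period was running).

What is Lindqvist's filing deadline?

2 years after 2003-09-14 is September 14, 2005.
Tolling adds 120 days: September 14, 2005 + 120 days = January 12, 2006.
Tolling adds 146 days: January 12, 2006 + 146 days = June 7, 2006.
June 7, 2006 is a Wednesday and not a legal holiday, so no extension applies.

June 7, 2006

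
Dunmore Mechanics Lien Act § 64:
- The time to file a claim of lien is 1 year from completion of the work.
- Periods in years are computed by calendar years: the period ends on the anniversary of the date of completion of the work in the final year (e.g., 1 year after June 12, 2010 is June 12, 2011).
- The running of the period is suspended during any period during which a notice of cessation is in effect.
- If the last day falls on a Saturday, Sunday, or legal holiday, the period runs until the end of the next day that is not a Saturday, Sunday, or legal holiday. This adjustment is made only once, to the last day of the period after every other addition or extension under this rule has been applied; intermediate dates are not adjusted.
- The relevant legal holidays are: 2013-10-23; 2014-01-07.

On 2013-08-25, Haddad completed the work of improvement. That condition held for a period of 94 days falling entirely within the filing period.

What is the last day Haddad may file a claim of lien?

1 year after 2013-08-25 is August 25, 2014.
Tolling adds 94 days: August 25, 2014 + 94 days = November 27, 2014.
November 27, 2014 is a Thursday and not a legal holiday, so no extension applies.

November 27, 2014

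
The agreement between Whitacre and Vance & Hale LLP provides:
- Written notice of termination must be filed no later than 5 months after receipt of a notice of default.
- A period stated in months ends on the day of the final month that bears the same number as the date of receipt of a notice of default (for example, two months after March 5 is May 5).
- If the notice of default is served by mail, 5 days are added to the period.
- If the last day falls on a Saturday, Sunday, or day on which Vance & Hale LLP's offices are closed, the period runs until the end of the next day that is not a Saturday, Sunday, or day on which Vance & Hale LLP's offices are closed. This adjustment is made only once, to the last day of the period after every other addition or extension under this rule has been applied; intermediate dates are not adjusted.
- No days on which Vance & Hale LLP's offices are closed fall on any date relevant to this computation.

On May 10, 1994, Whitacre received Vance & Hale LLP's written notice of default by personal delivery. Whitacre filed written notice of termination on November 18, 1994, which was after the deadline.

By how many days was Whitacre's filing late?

39 days

5 months after May 10, 1994 is October 10, 1994.
Service was not by mail, so no mail extension applies.
October 10, 1994 is a Monday and not a day on which Vance & Hale LLP's offices are closed, so no extension applies.
The deadline is October 10, 1994; from October 10, 1994 to November 18, 1994 is 39 days.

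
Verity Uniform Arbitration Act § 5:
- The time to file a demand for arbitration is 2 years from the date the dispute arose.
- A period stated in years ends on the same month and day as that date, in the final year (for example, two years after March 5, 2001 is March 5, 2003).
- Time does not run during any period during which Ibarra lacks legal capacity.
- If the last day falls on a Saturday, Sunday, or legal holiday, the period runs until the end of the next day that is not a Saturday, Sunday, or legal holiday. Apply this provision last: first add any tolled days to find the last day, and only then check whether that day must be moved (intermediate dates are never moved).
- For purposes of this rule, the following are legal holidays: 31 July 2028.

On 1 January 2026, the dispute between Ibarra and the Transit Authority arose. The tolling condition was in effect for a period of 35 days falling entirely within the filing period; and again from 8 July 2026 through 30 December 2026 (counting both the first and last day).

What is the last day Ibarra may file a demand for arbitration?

2 years after 1 January 2026 is January 1, 2028.
Tolling adds 35 days: January 1, 2028 + 35 days = February 5, 2028.
From July 8, 2026 through December 30, 2026 inclusive is 176 days; tolling adds 176 days: February 5, 2028 + 176 days = July 30, 2028.
July 30, 2028 is Sunday; July 31, 2028 is a listed holiday. The next qualifying day is August 1, 2028.

August 1, 2028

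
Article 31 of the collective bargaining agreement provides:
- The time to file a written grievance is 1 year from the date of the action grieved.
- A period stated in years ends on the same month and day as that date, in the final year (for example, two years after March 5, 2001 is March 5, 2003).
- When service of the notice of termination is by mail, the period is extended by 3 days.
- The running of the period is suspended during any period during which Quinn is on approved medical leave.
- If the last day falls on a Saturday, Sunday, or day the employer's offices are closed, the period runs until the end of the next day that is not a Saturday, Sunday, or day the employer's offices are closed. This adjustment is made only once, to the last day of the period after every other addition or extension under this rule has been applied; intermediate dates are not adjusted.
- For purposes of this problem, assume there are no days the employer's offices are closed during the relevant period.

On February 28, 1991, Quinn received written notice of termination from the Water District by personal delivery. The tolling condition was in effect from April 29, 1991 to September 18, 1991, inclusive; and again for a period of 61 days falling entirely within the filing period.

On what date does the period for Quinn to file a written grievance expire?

1 year after February 28, 1991 is February 28, 1992.
Service was not by mail, so no mail extension applies.
From April 29, 1991 through September 18, 1991 inclusive is 143 days; tolling adds 143 days: February 28, 1992 + 143 days = July 20, 1992.
Tolling adds 61 days: July 20, 1992 + 61 days = September 19, 1992.
September 19, 1992 is Saturday; September 20, 1992 is Sunday. The next qualifying day is September 21, 1992.

September 21, 1992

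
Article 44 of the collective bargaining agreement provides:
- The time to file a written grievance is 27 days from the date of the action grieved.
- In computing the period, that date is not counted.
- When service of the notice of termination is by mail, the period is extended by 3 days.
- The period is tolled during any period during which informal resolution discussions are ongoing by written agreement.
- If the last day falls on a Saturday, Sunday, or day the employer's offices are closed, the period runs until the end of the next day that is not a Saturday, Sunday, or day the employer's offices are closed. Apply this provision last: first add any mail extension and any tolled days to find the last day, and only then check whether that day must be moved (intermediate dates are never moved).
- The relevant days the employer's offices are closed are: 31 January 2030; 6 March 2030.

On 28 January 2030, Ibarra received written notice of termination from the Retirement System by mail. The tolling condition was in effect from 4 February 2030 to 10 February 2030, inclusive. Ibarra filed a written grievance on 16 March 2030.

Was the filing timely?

27 days after 28 January 2030 is February 24, 2030.
Service was by mail, adding 3 days: February 24, 2030 + 3 days = February 27, 2030.
From February 4, 2030 through February 10, 2030 inclusive is 7 days; tolling adds 7 days: February 27, 2030 + 7 days = March 6, 2030.
March 6, 2030 is a listed holiday. The next qualifying day is March 7, 2030.
The deadline is March 7, 2030; the filing on March 16, 2030 is after that date.

No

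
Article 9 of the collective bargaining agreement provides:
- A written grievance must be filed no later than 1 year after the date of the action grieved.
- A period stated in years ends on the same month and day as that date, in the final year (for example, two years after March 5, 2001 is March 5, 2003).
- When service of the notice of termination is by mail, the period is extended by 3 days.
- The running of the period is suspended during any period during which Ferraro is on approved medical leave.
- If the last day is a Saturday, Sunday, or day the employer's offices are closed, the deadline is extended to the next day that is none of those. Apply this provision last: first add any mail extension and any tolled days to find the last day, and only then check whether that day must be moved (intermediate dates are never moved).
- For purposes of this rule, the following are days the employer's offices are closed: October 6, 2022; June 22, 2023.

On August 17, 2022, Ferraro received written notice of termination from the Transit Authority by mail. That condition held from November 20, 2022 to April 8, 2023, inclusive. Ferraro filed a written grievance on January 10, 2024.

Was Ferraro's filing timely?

No

1 year after August 17, 2022 is August 17, 2023.
Service was by mail, adding 3 days: August 17, 2023 + 3 days = August 20, 2023.
From November 20, 2022 through April 8, 2023 inclusive is 140 days; tolling adds 140 days: August 20, 2023 + 140 days = January 7, 2024.
January 7, 2024 is Sunday. The next qualifying day is January 8, 2024.
The deadline is January 8, 2024; the filing on January 10, 2024 is after that date.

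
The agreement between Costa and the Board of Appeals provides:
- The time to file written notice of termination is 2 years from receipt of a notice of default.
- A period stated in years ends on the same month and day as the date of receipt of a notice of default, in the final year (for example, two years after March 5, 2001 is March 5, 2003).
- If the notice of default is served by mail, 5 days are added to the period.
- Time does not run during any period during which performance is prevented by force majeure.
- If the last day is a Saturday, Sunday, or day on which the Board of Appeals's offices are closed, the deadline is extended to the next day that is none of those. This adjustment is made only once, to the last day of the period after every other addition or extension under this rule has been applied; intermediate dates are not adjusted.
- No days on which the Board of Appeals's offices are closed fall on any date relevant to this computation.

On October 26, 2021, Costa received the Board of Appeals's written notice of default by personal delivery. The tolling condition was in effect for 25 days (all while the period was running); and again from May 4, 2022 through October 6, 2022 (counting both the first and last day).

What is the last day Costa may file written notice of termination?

2 years after October 26, 2021 is October 26, 2023.
Service was not by mail, so no mail extension applies.
Tolling adds 25 days: October 26, 2023 + 25 days = November 20, 2023.
From May 4, 2022 through October 6, 2022 inclusive is 156 days; tolling adds 156 days: November 20, 2023 + 156 days = April 24, 2024.
April 24, 2024 is a Wednesday and not a day on which the Board of Appeals's offices are closed, so no extension applies.

April 24, 2024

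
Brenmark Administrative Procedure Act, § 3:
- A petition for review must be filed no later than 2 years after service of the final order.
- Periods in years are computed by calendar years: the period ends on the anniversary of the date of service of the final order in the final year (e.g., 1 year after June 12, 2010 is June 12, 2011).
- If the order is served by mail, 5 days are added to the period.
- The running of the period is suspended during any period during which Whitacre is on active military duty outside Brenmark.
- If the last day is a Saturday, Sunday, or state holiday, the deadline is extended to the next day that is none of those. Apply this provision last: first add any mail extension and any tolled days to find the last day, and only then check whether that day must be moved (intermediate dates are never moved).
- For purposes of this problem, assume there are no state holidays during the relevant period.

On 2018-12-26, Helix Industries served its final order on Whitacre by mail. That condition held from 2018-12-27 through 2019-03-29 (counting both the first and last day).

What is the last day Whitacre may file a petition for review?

April 5, 2021

2 years after 2018-12-26 is December 26, 2020.
Service was by mail, adding 5 days: December 26, 2020 + 5 days = December 31, 2020.
From December 27, 2018 through March 29, 2019 inclusive is 93 days; tolling adds 93 days: December 31, 2020 + 93 days = April 3, 2021.
April 3, 2021 is Saturday; April 4, 2021 is Sunday. The next qualifying day is April 5, 2021.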